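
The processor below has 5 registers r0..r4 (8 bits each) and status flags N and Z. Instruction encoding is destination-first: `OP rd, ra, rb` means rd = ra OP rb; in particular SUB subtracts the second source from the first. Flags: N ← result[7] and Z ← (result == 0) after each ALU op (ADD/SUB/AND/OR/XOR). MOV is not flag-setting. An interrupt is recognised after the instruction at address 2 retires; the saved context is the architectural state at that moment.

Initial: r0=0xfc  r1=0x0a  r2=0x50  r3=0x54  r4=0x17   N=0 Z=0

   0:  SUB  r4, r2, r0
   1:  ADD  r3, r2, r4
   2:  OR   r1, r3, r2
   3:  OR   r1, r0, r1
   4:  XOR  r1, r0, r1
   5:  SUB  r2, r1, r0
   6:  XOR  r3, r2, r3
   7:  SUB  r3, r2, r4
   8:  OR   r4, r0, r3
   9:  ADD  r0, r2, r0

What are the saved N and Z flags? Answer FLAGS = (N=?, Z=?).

after  0: r0=0xfc r1=0x0a r2=0x50 r3=0x54 r4=0x54  N=0 Z=0
after  1: r0=0xfc r1=0x0a r2=0x50 r3=0xa4 r4=0x54  N=1 Z=0
after  2: r0=0xfc r1=0xf4 r2=0x50 r3=0xa4 r4=0x54  N=1 Z=0
-- IRQ taken; context saved, return-PC = 3 --

FLAGS = (N=1, Z=0)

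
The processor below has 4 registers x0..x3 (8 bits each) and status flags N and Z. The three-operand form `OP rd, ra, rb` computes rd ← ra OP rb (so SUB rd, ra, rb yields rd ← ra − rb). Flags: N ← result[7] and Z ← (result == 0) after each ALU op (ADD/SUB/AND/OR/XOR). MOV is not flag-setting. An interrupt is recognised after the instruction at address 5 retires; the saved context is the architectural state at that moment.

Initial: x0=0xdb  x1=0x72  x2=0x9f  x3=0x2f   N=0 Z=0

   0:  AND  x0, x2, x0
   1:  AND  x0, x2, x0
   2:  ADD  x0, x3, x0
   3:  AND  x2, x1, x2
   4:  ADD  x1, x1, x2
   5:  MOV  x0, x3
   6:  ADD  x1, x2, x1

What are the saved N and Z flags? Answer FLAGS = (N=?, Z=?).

FLAGS = (N=1, Z=0)

after  0: x0=0x9b x1=0x72 x2=0x9f x3=0x2f  N=1 Z=0
after  1: x0=0x9b x1=0x72 x2=0x9f x3=0x2f  N=1 Z=0
after  2: x0=0xca x1=0x72 x2=0x9f x3=0x2f  N=1 Z=0
after  3: x0=0xca x1=0x72 x2=0x12 x3=0x2f  N=0 Z=0
after  4: x0=0xca x1=0x84 x2=0x12 x3=0x2f  N=1 Z=0
after  5: x0=0x2f x1=0x84 x2=0x12 x3=0x2f  N=1 Z=0
-- IRQ taken; context saved, return-PC = 6 --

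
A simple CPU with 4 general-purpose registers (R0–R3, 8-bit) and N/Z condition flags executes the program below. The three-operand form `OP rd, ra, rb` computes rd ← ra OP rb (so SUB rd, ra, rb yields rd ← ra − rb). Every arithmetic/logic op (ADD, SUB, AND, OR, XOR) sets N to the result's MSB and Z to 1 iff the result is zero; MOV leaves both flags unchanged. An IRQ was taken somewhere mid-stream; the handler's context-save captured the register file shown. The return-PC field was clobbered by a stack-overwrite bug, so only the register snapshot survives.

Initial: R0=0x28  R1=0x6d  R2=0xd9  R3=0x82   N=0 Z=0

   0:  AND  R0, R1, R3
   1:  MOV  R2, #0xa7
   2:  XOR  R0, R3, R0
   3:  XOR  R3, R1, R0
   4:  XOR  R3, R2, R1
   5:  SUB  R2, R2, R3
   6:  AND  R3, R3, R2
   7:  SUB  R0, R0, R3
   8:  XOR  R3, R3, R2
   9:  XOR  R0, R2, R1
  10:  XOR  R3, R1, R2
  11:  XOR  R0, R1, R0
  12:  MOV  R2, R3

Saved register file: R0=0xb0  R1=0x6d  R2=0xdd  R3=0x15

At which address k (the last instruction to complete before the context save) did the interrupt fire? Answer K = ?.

K = 9

after  0: R0=0x00 R1=0x6d R2=0xd9 R3=0x82  N=0 Z=1
after  1: R0=0x00 R1=0x6d R2=0xa7 R3=0x82  N=0 Z=1
after  2: R0=0x82 R1=0x6d R2=0xa7 R3=0x82  N=1 Z=0
after  3: R0=0x82 R1=0x6d R2=0xa7 R3=0xef  N=1 Z=0
after  4: R0=0x82 R1=0x6d R2=0xa7 R3=0xca  N=1 Z=0
after  5: R0=0x82 R1=0x6d R2=0xdd R3=0xca  N=1 Z=0
after  6: R0=0x82 R1=0x6d R2=0xdd R3=0xc8  N=1 Z=0
after  7: R0=0xba R1=0x6d R2=0xdd R3=0xc8  N=1 Z=0
after  8: R0=0xba R1=0x6d R2=0xdd R3=0x15  N=0 Z=0
after  9: R0=0xb0 R1=0x6d R2=0xdd R3=0x15  N=1 Z=0
-- IRQ taken; context saved, return-PC = 10 --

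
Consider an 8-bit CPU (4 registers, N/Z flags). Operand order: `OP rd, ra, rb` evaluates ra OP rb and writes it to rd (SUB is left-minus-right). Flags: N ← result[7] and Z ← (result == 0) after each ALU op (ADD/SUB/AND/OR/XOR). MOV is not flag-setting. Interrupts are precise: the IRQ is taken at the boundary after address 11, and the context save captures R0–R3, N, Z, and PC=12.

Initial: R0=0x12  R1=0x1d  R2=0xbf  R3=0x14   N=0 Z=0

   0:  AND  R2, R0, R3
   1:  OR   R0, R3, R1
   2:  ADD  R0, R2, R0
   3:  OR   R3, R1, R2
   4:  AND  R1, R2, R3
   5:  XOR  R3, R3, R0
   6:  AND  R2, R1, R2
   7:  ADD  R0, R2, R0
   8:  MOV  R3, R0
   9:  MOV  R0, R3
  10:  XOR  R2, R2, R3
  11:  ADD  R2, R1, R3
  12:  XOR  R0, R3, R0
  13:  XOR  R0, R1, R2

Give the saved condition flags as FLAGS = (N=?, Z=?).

FLAGS = (N=0, Z=0)

after  0: R0=0x12 R1=0x1d R2=0x10 R3=0x14  N=0 Z=0
after  1: R0=0x1d R1=0x1d R2=0x10 R3=0x14  N=0 Z=0
after  2: R0=0x2d R1=0x1d R2=0x10 R3=0x14  N=0 Z=0
after  3: R0=0x2d R1=0x1d R2=0x10 R3=0x1d  N=0 Z=0
after  4: R0=0x2d R1=0x10 R2=0x10 R3=0x1d  N=0 Z=0
after  5: R0=0x2d R1=0x10 R2=0x10 R3=0x30  N=0 Z=0
after  6: R0=0x2d R1=0x10 R2=0x10 R3=0x30  N=0 Z=0
after  7: R0=0x3d R1=0x10 R2=0x10 R3=0x30  N=0 Z=0
after  8: R0=0x3d R1=0x10 R2=0x10 R3=0x3d  N=0 Z=0
after  9: R0=0x3d R1=0x10 R2=0x10 R3=0x3d  N=0 Z=0
after 10: R0=0x3d R1=0x10 R2=0x2d R3=0x3d  N=0 Z=0
after 11: R0=0x3d R1=0x10 R2=0x4d R3=0x3d  N=0 Z=0
-- IRQ taken; context saved, return-PC = 12 --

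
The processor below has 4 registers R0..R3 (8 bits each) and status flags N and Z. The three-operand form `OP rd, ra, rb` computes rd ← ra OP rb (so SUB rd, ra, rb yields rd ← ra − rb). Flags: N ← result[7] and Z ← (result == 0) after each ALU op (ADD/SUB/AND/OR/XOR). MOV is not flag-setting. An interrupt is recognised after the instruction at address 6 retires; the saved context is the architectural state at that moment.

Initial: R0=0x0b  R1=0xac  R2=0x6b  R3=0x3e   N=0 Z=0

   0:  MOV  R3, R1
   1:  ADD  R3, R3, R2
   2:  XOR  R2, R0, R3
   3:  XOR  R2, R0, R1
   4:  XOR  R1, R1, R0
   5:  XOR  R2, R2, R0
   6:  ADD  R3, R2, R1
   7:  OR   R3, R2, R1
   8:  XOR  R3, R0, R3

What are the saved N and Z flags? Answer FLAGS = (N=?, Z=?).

FLAGS = (N=0, Z=0)

after  0: R0=0x0b R1=0xac R2=0x6b R3=0xac  N=0 Z=0
after  1: R0=0x0b R1=0xac R2=0x6b R3=0x17  N=0 Z=0
after  2: R0=0x0b R1=0xac R2=0x1c R3=0x17  N=0 Z=0
after  3: R0=0x0b R1=0xac R2=0xa7 R3=0x17  N=1 Z=0
after  4: R0=0x0b R1=0xa7 R2=0xa7 R3=0x17  N=1 Z=0
after  5: R0=0x0b R1=0xa7 R2=0xac R3=0x17  N=1 Z=0
after  6: R0=0x0b R1=0xa7 R2=0xac R3=0x53  N=0 Z=0
-- IRQ taken; context saved, return-PC = 7 --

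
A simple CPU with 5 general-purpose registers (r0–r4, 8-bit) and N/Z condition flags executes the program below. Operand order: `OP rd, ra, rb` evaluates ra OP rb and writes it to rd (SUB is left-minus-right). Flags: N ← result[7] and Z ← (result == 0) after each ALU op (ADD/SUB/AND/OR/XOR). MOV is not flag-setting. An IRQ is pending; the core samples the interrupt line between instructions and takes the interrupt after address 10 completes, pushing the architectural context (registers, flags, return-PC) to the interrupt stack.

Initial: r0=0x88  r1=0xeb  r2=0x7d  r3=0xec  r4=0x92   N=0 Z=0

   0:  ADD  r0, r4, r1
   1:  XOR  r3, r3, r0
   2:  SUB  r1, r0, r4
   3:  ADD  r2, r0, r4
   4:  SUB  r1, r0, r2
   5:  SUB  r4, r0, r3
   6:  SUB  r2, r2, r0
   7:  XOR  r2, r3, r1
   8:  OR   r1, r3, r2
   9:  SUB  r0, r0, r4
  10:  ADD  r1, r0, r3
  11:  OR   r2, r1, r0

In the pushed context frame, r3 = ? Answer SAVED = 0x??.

after  0: r0=0x7d r1=0xeb r2=0x7d r3=0xec r4=0x92  N=0 Z=0
after  1: r0=0x7d r1=0xeb r2=0x7d r3=0x91 r4=0x92  N=1 Z=0
after  2: r0=0x7d r1=0xeb r2=0x7d r3=0x91 r4=0x92  N=1 Z=0
after  3: r0=0x7d r1=0xeb r2=0x0f r3=0x91 r4=0x92  N=0 Z=0
after  4: r0=0x7d r1=0x6e r2=0x0f r3=0x91 r4=0x92  N=0 Z=0
after  5: r0=0x7d r1=0x6e r2=0x0f r3=0x91 r4=0xec  N=1 Z=0
after  6: r0=0x7d r1=0x6e r2=0x92 r3=0x91 r4=0xec  N=1 Z=0
after  7: r0=0x7d r1=0x6e r2=0xff r3=0x91 r4=0xec  N=1 Z=0
after  8: r0=0x7d r1=0xff r2=0xff r3=0x91 r4=0xec  N=1 Z=0
after  9: r0=0x91 r1=0xff r2=0xff r3=0x91 r4=0xec  N=1 Z=0
after 10: r0=0x91 r1=0x22 r2=0xff r3=0x91 r4=0xec  N=0 Z=0
-- IRQ taken; context saved, return-PC = 11 --

SAVED = 0x91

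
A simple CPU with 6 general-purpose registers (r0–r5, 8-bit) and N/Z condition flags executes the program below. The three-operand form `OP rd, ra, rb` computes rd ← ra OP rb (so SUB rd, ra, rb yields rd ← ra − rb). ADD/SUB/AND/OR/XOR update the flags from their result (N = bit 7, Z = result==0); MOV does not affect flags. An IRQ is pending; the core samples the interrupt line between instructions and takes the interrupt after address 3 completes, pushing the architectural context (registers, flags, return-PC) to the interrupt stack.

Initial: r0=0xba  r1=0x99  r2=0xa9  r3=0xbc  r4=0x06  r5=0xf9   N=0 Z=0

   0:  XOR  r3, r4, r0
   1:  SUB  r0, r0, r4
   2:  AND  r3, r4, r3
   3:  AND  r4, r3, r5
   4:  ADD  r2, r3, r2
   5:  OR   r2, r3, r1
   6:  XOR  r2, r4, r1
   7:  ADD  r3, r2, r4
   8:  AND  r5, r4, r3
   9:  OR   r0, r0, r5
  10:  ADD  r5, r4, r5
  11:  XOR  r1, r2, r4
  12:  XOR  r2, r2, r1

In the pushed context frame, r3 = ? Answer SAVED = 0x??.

SAVED = 0x04

after  0: r0=0xba r1=0x99 r2=0xa9 r3=0xbc r4=0x06 r5=0xf9  N=1 Z=0
after  1: r0=0xb4 r1=0x99 r2=0xa9 r3=0xbc r4=0x06 r5=0xf9  N=1 Z=0
after  2: r0=0xb4 r1=0x99 r2=0xa9 r3=0x04 r4=0x06 r5=0xf9  N=0 Z=0
after  3: r0=0xb4 r1=0x99 r2=0xa9 r3=0x04 r4=0x00 r5=0xf9  N=0 Z=1
-- IRQ taken; context saved, return-PC = 4 --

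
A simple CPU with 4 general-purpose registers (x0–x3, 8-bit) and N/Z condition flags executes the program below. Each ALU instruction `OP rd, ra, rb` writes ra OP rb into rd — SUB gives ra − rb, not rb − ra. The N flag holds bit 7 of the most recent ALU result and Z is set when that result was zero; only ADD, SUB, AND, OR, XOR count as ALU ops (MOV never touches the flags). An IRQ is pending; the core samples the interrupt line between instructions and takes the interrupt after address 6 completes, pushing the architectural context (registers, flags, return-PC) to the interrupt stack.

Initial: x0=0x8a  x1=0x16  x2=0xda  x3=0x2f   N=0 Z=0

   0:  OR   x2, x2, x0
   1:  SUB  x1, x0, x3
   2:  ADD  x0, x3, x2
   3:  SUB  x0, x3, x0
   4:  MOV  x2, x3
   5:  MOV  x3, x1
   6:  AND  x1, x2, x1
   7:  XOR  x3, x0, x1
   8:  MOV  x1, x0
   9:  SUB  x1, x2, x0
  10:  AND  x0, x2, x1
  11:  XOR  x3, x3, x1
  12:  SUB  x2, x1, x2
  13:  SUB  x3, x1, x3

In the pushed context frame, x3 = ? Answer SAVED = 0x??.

after  0: x0=0x8a x1=0x16 x2=0xda x3=0x2f  N=1 Z=0
after  1: x0=0x8a x1=0x5b x2=0xda x3=0x2f  N=0 Z=0
after  2: x0=0x09 x1=0x5b x2=0xda x3=0x2f  N=0 Z=0
after  3: x0=0x26 x1=0x5b x2=0xda x3=0x2f  N=0 Z=0
after  4: x0=0x26 x1=0x5b x2=0x2f x3=0x2f  N=0 Z=0
after  5: x0=0x26 x1=0x5b x2=0x2f x3=0x5b  N=0 Z=0
after  6: x0=0x26 x1=0x0b x2=0x2f x3=0x5b  N=0 Z=0
-- IRQ taken; context saved, return-PC = 7 --

SAVED = 0x5b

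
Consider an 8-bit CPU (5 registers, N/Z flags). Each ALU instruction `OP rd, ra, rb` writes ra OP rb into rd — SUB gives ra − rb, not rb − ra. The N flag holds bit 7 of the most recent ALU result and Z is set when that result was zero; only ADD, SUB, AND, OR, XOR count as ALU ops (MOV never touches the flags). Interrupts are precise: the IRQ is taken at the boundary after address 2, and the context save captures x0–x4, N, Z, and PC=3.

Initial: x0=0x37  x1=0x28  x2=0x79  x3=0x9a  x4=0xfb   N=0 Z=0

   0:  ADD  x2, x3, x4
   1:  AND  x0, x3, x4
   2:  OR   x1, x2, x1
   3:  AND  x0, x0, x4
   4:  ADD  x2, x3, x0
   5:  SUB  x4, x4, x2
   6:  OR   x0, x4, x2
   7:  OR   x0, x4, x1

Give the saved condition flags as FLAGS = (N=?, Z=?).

after  0: x0=0x37 x1=0x28 x2=0x95 x3=0x9a x4=0xfb  N=1 Z=0
after  1: x0=0x9a x1=0x28 x2=0x95 x3=0x9a x4=0xfb  N=1 Z=0
after  2: x0=0x9a x1=0xbd x2=0x95 x3=0x9a x4=0xfb  N=1 Z=0
-- IRQ taken; context saved, return-PC = 3 --

FLAGS = (N=1, Z=0)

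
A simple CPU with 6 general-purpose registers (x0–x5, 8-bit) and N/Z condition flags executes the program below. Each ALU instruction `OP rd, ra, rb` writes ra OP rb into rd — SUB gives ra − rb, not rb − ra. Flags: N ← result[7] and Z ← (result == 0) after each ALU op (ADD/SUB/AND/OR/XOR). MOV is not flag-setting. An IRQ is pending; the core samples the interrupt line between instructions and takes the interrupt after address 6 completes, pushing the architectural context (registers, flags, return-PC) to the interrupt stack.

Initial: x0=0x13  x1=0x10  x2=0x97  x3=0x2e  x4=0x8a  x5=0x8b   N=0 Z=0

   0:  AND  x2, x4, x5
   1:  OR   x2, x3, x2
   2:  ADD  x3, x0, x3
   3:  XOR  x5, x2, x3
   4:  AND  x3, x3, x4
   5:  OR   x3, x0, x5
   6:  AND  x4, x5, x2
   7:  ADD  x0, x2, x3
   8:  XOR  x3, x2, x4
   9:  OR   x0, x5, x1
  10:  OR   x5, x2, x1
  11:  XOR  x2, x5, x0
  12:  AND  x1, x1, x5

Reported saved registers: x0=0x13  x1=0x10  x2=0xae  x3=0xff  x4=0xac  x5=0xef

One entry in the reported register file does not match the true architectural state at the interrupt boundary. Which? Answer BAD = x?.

after  0: x0=0x13 x1=0x10 x2=0x8a x3=0x2e x4=0x8a x5=0x8b  N=1 Z=0
after  1: x0=0x13 x1=0x10 x2=0xae x3=0x2e x4=0x8a x5=0x8b  N=1 Z=0
after  2: x0=0x13 x1=0x10 x2=0xae x3=0x41 x4=0x8a x5=0x8b  N=0 Z=0
after  3: x0=0x13 x1=0x10 x2=0xae x3=0x41 x4=0x8a x5=0xef  N=1 Z=0
after  4: x0=0x13 x1=0x10 x2=0xae x3=0x00 x4=0x8a x5=0xef  N=0 Z=1
after  5: x0=0x13 x1=0x10 x2=0xae x3=0xff x4=0x8a x5=0xef  N=1 Z=0
after  6: x0=0x13 x1=0x10 x2=0xae x3=0xff x4=0xae x5=0xef  N=1 Z=0
-- IRQ taken; context saved, return-PC = 7 --
mismatch: x4: reported 0xac vs actual 0xae

BAD = x4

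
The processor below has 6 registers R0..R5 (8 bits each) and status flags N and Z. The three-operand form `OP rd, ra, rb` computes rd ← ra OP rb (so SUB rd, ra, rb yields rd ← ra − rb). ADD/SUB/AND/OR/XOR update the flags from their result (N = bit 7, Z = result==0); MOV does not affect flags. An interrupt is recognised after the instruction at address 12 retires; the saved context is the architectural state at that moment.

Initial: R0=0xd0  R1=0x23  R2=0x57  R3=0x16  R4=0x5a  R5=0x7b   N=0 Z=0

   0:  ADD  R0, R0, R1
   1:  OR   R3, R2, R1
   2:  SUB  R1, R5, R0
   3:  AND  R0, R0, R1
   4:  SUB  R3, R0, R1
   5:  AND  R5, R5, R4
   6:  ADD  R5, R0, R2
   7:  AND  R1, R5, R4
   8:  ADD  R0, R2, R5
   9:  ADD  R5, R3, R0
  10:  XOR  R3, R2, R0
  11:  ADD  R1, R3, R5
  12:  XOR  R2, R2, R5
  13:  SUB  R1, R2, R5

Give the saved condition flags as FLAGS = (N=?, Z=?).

after  0: R0=0xf3 R1=0x23 R2=0x57 R3=0x16 R4=0x5a R5=0x7b  N=1 Z=0
after  1: R0=0xf3 R1=0x23 R2=0x57 R3=0x77 R4=0x5a R5=0x7b  N=0 Z=0
after  2: R0=0xf3 R1=0x88 R2=0x57 R3=0x77 R4=0x5a R5=0x7b  N=1 Z=0
after  3: R0=0x80 R1=0x88 R2=0x57 R3=0x77 R4=0x5a R5=0x7b  N=1 Z=0
after  4: R0=0x80 R1=0x88 R2=0x57 R3=0xf8 R4=0x5a R5=0x7b  N=1 Z=0
after  5: R0=0x80 R1=0x88 R2=0x57 R3=0xf8 R4=0x5a R5=0x5a  N=0 Z=0
after  6: R0=0x80 R1=0x88 R2=0x57 R3=0xf8 R4=0x5a R5=0xd7  N=1 Z=0
after  7: R0=0x80 R1=0x52 R2=0x57 R3=0xf8 R4=0x5a R5=0xd7  N=0 Z=0
after  8: R0=0x2e R1=0x52 R2=0x57 R3=0xf8 R4=0x5a R5=0xd7  N=0 Z=0
after  9: R0=0x2e R1=0x52 R2=0x57 R3=0xf8 R4=0x5a R5=0x26  N=0 Z=0
after 10: R0=0x2e R1=0x52 R2=0x57 R3=0x79 R4=0x5a R5=0x26  N=0 Z=0
after 11: R0=0x2e R1=0x9f R2=0x57 R3=0x79 R4=0x5a R5=0x26  N=1 Z=0
after 12: R0=0x2e R1=0x9f R2=0x71 R3=0x79 R4=0x5a R5=0x26  N=0 Z=0
-- IRQ taken; context saved, return-PC = 13 --

FLAGS = (N=0, Z=0)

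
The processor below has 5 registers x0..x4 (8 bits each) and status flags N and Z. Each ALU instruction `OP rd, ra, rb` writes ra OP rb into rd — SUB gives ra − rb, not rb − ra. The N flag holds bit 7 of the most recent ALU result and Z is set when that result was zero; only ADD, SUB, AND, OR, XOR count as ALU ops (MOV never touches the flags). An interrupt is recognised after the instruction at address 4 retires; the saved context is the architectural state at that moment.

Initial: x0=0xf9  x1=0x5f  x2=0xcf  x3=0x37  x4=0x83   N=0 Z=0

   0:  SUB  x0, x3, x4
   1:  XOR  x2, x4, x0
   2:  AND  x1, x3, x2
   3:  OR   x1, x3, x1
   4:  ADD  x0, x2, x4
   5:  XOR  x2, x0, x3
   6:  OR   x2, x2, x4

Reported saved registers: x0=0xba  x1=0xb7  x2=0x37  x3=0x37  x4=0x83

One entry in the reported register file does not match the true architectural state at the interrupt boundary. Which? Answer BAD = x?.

after  0: x0=0xb4 x1=0x5f x2=0xcf x3=0x37 x4=0x83  N=1 Z=0
after  1: x0=0xb4 x1=0x5f x2=0x37 x3=0x37 x4=0x83  N=0 Z=0
after  2: x0=0xb4 x1=0x37 x2=0x37 x3=0x37 x4=0x83  N=0 Z=0
after  3: x0=0xb4 x1=0x37 x2=0x37 x3=0x37 x4=0x83  N=0 Z=0
after  4: x0=0xba x1=0x37 x2=0x37 x3=0x37 x4=0x83  N=1 Z=0
-- IRQ taken; context saved, return-PC = 5 --
mismatch: x1: reported 0xb7 vs actual 0x37

BAD = x1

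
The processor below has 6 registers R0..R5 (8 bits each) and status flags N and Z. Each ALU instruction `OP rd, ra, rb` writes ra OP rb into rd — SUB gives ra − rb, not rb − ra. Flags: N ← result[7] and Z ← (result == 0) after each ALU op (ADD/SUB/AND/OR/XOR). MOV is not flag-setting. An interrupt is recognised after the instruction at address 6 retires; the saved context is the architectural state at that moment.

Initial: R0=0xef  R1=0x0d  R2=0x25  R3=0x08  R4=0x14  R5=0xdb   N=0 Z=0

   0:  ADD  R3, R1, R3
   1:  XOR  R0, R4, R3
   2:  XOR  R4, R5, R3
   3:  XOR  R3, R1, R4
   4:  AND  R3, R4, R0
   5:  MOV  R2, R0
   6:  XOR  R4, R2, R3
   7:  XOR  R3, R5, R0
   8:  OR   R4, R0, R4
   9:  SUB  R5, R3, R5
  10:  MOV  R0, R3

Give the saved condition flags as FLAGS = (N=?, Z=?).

FLAGS = (N=0, Z=0)

after  0: R0=0xef R1=0x0d R2=0x25 R3=0x15 R4=0x14 R5=0xdb  N=0 Z=0
after  1: R0=0x01 R1=0x0d R2=0x25 R3=0x15 R4=0x14 R5=0xdb  N=0 Z=0
after  2: R0=0x01 R1=0x0d R2=0x25 R3=0x15 R4=0xce R5=0xdb  N=1 Z=0
after  3: R0=0x01 R1=0x0d R2=0x25 R3=0xc3 R4=0xce R5=0xdb  N=1 Z=0
after  4: R0=0x01 R1=0x0d R2=0x25 R3=0x00 R4=0xce R5=0xdb  N=0 Z=1
after  5: R0=0x01 R1=0x0d R2=0x01 R3=0x00 R4=0xce R5=0xdb  N=0 Z=1
after  6: R0=0x01 R1=0x0d R2=0x01 R3=0x00 R4=0x01 R5=0xdb  N=0 Z=0
-- IRQ taken; context saved, return-PC = 7 --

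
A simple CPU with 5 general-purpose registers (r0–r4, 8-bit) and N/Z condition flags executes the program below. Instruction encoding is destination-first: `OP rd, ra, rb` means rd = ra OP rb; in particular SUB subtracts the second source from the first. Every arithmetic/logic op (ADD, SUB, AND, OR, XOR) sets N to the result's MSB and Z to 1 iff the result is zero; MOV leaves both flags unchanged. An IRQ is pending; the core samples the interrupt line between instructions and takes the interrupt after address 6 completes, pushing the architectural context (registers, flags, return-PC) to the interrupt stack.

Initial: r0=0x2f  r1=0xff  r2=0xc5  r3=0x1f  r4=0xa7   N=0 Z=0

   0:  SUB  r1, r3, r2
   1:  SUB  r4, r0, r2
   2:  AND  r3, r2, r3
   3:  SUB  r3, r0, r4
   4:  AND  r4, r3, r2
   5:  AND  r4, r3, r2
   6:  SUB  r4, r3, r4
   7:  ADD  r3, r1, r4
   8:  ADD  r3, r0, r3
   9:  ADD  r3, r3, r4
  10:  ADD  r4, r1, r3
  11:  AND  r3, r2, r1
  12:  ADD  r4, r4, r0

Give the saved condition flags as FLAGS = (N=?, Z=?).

after  0: r0=0x2f r1=0x5a r2=0xc5 r3=0x1f r4=0xa7  N=0 Z=0
after  1: r0=0x2f r1=0x5a r2=0xc5 r3=0x1f r4=0x6a  N=0 Z=0
after  2: r0=0x2f r1=0x5a r2=0xc5 r3=0x05 r4=0x6a  N=0 Z=0
after  3: r0=0x2f r1=0x5a r2=0xc5 r3=0xc5 r4=0x6a  N=1 Z=0
after  4: r0=0x2f r1=0x5a r2=0xc5 r3=0xc5 r4=0xc5  N=1 Z=0
after  5: r0=0x2f r1=0x5a r2=0xc5 r3=0xc5 r4=0xc5  N=1 Z=0
after  6: r0=0x2f r1=0x5a r2=0xc5 r3=0xc5 r4=0x00  N=0 Z=1
-- IRQ taken; context saved, return-PC = 7 --

FLAGS = (N=0, Z=1)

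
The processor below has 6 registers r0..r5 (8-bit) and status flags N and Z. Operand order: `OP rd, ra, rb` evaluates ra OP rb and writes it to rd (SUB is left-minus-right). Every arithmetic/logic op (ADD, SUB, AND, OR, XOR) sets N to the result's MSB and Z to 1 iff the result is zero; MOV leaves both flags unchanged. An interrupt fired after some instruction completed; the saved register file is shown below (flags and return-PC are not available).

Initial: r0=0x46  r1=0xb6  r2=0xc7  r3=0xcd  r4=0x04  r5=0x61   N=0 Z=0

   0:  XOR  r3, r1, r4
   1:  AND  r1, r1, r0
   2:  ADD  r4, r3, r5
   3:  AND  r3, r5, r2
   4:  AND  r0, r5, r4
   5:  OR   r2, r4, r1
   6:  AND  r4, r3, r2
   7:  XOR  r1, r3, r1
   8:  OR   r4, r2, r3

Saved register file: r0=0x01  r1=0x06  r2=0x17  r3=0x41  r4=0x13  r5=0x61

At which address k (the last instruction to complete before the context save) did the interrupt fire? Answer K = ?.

after  0: r0=0x46 r1=0xb6 r2=0xc7 r3=0xb2 r4=0x04 r5=0x61  N=1 Z=0
after  1: r0=0x46 r1=0x06 r2=0xc7 r3=0xb2 r4=0x04 r5=0x61  N=0 Z=0
after  2: r0=0x46 r1=0x06 r2=0xc7 r3=0xb2 r4=0x13 r5=0x61  N=0 Z=0
after  3: r0=0x46 r1=0x06 r2=0xc7 r3=0x41 r4=0x13 r5=0x61  N=0 Z=0
after  4: r0=0x01 r1=0x06 r2=0xc7 r3=0x41 r4=0x13 r5=0x61  N=0 Z=0
after  5: r0=0x01 r1=0x06 r2=0x17 r3=0x41 r4=0x13 r5=0x61  N=0 Z=0
-- IRQ taken; context saved, return-PC = 6 --

K = 5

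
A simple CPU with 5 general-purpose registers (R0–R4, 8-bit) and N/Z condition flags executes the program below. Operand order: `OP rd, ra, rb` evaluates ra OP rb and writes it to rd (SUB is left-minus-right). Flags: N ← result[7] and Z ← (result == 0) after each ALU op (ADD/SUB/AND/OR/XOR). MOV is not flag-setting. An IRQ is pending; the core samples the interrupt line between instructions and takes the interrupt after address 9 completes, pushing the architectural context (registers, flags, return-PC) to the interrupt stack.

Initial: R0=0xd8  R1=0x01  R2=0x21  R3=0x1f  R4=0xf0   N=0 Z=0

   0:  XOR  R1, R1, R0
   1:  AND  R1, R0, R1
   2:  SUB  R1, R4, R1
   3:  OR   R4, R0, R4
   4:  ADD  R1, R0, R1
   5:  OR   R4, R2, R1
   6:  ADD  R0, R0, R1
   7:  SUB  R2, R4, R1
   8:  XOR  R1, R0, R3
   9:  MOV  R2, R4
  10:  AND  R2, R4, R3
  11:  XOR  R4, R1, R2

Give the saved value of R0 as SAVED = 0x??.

after  0: R0=0xd8 R1=0xd9 R2=0x21 R3=0x1f R4=0xf0  N=1 Z=0
after  1: R0=0xd8 R1=0xd8 R2=0x21 R3=0x1f R4=0xf0  N=1 Z=0
after  2: R0=0xd8 R1=0x18 R2=0x21 R3=0x1f R4=0xf0  N=0 Z=0
after  3: R0=0xd8 R1=0x18 R2=0x21 R3=0x1f R4=0xf8  N=1 Z=0
after  4: R0=0xd8 R1=0xf0 R2=0x21 R3=0x1f R4=0xf8  N=1 Z=0
after  5: R0=0xd8 R1=0xf0 R2=0x21 R3=0x1f R4=0xf1  N=1 Z=0
after  6: R0=0xc8 R1=0xf0 R2=0x21 R3=0x1f R4=0xf1  N=1 Z=0
after  7: R0=0xc8 R1=0xf0 R2=0x01 R3=0x1f R4=0xf1  N=0 Z=0
after  8: R0=0xc8 R1=0xd7 R2=0x01 R3=0x1f R4=0xf1  N=1 Z=0
after  9: R0=0xc8 R1=0xd7 R2=0xf1 R3=0x1f R4=0xf1  N=1 Z=0
-- IRQ taken; context saved, return-PC = 10 --

SAVED = 0xc8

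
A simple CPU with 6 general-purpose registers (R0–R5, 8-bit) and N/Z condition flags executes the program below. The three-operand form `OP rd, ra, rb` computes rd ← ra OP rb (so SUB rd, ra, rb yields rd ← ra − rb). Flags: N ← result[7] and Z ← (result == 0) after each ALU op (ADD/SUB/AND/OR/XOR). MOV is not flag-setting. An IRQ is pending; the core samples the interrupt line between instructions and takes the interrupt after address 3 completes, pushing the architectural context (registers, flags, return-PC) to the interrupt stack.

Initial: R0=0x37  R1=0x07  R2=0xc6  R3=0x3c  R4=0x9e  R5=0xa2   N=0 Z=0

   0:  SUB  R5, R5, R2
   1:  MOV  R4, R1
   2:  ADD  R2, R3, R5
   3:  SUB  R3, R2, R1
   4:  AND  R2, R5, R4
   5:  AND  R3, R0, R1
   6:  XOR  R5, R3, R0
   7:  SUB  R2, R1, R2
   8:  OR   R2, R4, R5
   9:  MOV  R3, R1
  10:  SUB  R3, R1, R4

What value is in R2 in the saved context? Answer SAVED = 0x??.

SAVED = 0x18

after  0: R0=0x37 R1=0x07 R2=0xc6 R3=0x3c R4=0x9e R5=0xdc  N=1 Z=0
after  1: R0=0x37 R1=0x07 R2=0xc6 R3=0x3c R4=0x07 R5=0xdc  N=1 Z=0
after  2: R0=0x37 R1=0x07 R2=0x18 R3=0x3c R4=0x07 R5=0xdc  N=0 Z=0
after  3: R0=0x37 R1=0x07 R2=0x18 R3=0x11 R4=0x07 R5=0xdc  N=0 Z=0
-- IRQ taken; context saved, return-PC = 4 --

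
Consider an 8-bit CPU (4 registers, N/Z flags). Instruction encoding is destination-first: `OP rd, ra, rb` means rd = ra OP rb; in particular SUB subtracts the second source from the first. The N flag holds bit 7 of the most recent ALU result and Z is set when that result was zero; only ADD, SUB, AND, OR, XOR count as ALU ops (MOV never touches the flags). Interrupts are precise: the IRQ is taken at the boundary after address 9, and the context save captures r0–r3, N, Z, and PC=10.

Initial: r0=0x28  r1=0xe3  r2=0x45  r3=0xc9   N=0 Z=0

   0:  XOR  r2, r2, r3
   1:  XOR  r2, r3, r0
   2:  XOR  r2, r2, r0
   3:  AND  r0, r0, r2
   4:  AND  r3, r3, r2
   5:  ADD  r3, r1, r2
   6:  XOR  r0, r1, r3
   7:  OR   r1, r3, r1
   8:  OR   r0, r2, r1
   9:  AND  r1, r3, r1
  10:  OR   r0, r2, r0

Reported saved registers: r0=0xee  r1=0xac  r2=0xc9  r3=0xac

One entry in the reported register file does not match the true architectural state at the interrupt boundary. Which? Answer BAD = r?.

BAD = r0

after  0: r0=0x28 r1=0xe3 r2=0x8c r3=0xc9  N=1 Z=0
after  1: r0=0x28 r1=0xe3 r2=0xe1 r3=0xc9  N=1 Z=0
after  2: r0=0x28 r1=0xe3 r2=0xc9 r3=0xc9  N=1 Z=0
after  3: r0=0x08 r1=0xe3 r2=0xc9 r3=0xc9  N=0 Z=0
after  4: r0=0x08 r1=0xe3 r2=0xc9 r3=0xc9  N=1 Z=0
after  5: r0=0x08 r1=0xe3 r2=0xc9 r3=0xac  N=1 Z=0
after  6: r0=0x4f r1=0xe3 r2=0xc9 r3=0xac  N=0 Z=0
after  7: r0=0x4f r1=0xef r2=0xc9 r3=0xac  N=1 Z=0
after  8: r0=0xef r1=0xef r2=0xc9 r3=0xac  N=1 Z=0
after  9: r0=0xef r1=0xac r2=0xc9 r3=0xac  N=1 Z=0
-- IRQ taken; context saved, return-PC = 10 --
mismatch: r0: reported 0xee vs actual 0xef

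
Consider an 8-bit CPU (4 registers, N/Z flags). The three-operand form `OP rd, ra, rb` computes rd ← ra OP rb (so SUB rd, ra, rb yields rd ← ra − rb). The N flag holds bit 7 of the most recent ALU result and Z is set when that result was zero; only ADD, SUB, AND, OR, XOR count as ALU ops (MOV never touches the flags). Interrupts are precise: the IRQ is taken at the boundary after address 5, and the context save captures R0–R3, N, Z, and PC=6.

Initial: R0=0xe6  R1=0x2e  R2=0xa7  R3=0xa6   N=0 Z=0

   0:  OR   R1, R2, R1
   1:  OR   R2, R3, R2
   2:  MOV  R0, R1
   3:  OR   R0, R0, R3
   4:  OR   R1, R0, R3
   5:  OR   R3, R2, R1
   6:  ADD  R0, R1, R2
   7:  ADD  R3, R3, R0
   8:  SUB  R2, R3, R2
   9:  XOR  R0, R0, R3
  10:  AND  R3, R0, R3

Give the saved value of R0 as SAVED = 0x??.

after  0: R0=0xe6 R1=0xaf R2=0xa7 R3=0xa6  N=1 Z=0
after  1: R0=0xe6 R1=0xaf R2=0xa7 R3=0xa6  N=1 Z=0
after  2: R0=0xaf R1=0xaf R2=0xa7 R3=0xa6  N=1 Z=0
after  3: R0=0xaf R1=0xaf R2=0xa7 R3=0xa6  N=1 Z=0
after  4: R0=0xaf R1=0xaf R2=0xa7 R3=0xa6  N=1 Z=0
after  5: R0=0xaf R1=0xaf R2=0xa7 R3=0xaf  N=1 Z=0
-- IRQ taken; context saved, return-PC = 6 --

SAVED = 0xaf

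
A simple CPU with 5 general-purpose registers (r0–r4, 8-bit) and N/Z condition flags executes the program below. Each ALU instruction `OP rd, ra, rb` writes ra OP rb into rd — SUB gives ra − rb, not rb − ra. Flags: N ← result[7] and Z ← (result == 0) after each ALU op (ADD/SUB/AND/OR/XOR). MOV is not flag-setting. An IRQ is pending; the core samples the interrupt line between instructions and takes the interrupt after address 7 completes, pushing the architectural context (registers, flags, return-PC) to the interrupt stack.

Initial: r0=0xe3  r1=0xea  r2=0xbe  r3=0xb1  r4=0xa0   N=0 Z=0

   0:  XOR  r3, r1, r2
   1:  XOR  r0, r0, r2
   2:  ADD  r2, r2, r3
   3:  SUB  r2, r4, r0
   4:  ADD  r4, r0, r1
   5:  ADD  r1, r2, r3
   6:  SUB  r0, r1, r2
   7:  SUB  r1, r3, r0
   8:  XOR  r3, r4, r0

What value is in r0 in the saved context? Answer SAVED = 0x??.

SAVED = 0x54

after  0: r0=0xe3 r1=0xea r2=0xbe r3=0x54 r4=0xa0  N=0 Z=0
after  1: r0=0x5d r1=0xea r2=0xbe r3=0x54 r4=0xa0  N=0 Z=0
after  2: r0=0x5d r1=0xea r2=0x12 r3=0x54 r4=0xa0  N=0 Z=0
after  3: r0=0x5d r1=0xea r2=0x43 r3=0x54 r4=0xa0  N=0 Z=0
after  4: r0=0x5d r1=0xea r2=0x43 r3=0x54 r4=0x47  N=0 Z=0
after  5: r0=0x5d r1=0x97 r2=0x43 r3=0x54 r4=0x47  N=1 Z=0
after  6: r0=0x54 r1=0x97 r2=0x43 r3=0x54 r4=0x47  N=0 Z=0
after  7: r0=0x54 r1=0x00 r2=0x43 r3=0x54 r4=0x47  N=0 Z=1
-- IRQ taken; context saved, return-PC = 8 --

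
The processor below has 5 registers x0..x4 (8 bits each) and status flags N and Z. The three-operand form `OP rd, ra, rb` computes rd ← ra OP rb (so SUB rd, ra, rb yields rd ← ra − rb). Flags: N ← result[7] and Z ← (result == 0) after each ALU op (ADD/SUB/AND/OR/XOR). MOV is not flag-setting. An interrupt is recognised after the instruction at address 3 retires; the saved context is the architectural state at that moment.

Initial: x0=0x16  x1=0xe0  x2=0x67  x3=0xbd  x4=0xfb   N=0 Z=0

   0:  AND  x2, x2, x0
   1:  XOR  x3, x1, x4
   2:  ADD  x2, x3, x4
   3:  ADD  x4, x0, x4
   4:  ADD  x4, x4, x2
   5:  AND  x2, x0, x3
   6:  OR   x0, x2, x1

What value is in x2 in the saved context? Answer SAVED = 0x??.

SAVED = 0x16

after  0: x0=0x16 x1=0xe0 x2=0x06 x3=0xbd x4=0xfb  N=0 Z=0
after  1: x0=0x16 x1=0xe0 x2=0x06 x3=0x1b x4=0xfb  N=0 Z=0
after  2: x0=0x16 x1=0xe0 x2=0x16 x3=0x1b x4=0xfb  N=0 Z=0
after  3: x0=0x16 x1=0xe0 x2=0x16 x3=0x1b x4=0x11  N=0 Z=0
-- IRQ taken; context saved, return-PC = 4 --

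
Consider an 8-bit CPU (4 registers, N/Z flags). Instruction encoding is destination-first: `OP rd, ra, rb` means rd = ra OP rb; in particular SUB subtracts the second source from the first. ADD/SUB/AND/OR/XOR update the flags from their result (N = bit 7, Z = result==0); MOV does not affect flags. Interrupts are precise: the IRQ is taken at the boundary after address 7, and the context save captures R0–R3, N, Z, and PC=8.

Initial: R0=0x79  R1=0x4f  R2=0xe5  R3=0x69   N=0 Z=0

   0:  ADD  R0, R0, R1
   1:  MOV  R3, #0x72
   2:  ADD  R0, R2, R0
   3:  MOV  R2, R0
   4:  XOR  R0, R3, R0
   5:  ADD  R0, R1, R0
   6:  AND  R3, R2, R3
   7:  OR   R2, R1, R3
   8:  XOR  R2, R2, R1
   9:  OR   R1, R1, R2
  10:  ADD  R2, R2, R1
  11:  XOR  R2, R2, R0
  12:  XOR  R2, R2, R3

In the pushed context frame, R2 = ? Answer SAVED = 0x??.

after  0: R0=0xc8 R1=0x4f R2=0xe5 R3=0x69  N=1 Z=0
after  1: R0=0xc8 R1=0x4f R2=0xe5 R3=0x72  N=1 Z=0
after  2: R0=0xad R1=0x4f R2=0xe5 R3=0x72  N=1 Z=0
after  3: R0=0xad R1=0x4f R2=0xad R3=0x72  N=1 Z=0
after  4: R0=0xdf R1=0x4f R2=0xad R3=0x72  N=1 Z=0
after  5: R0=0x2e R1=0x4f R2=0xad R3=0x72  N=0 Z=0
after  6: R0=0x2e R1=0x4f R2=0xad R3=0x20  N=0 Z=0
after  7: R0=0x2e R1=0x4f R2=0x6f R3=0x20  N=0 Z=0
-- IRQ taken; context saved, return-PC = 8 --

SAVED = 0x6f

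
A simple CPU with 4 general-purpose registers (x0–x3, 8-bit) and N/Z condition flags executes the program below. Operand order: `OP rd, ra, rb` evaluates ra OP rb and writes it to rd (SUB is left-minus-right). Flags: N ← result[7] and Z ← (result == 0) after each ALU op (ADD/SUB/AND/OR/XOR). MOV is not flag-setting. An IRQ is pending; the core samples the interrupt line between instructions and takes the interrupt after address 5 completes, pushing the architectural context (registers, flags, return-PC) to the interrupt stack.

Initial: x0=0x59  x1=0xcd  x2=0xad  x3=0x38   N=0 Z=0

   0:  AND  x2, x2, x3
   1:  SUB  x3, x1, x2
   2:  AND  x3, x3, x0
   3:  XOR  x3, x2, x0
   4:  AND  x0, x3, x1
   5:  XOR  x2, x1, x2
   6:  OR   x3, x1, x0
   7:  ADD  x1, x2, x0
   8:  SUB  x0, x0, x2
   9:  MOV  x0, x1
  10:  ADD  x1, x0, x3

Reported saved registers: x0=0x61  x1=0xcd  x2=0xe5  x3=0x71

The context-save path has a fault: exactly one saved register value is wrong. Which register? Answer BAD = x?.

after  0: x0=0x59 x1=0xcd x2=0x28 x3=0x38  N=0 Z=0
after  1: x0=0x59 x1=0xcd x2=0x28 x3=0xa5  N=1 Z=0
after  2: x0=0x59 x1=0xcd x2=0x28 x3=0x01  N=0 Z=0
after  3: x0=0x59 x1=0xcd x2=0x28 x3=0x71  N=0 Z=0
after  4: x0=0x41 x1=0xcd x2=0x28 x3=0x71  N=0 Z=0
after  5: x0=0x41 x1=0xcd x2=0xe5 x3=0x71  N=1 Z=0
-- IRQ taken; context saved, return-PC = 6 --
mismatch: x0: reported 0x61 vs actual 0x41

BAD = x0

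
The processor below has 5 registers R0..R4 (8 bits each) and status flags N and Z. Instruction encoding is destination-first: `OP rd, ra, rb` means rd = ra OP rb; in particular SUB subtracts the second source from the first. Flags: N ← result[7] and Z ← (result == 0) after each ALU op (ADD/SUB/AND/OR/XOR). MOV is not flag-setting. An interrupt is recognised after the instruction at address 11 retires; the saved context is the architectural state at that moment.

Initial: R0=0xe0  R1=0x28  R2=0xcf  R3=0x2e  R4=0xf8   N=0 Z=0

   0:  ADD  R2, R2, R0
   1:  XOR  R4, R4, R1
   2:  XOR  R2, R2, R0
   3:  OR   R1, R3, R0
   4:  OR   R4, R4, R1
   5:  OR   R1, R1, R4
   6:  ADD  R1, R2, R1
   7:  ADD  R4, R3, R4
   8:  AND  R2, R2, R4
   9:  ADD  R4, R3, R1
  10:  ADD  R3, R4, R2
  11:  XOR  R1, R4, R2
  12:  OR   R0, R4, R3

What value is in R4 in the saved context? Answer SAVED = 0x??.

after  0: R0=0xe0 R1=0x28 R2=0xaf R3=0x2e R4=0xf8  N=1 Z=0
after  1: R0=0xe0 R1=0x28 R2=0xaf R3=0x2e R4=0xd0  N=1 Z=0
after  2: R0=0xe0 R1=0x28 R2=0x4f R3=0x2e R4=0xd0  N=0 Z=0
after  3: R0=0xe0 R1=0xee R2=0x4f R3=0x2e R4=0xd0  N=1 Z=0
after  4: R0=0xe0 R1=0xee R2=0x4f R3=0x2e R4=0xfe  N=1 Z=0
after  5: R0=0xe0 R1=0xfe R2=0x4f R3=0x2e R4=0xfe  N=1 Z=0
after  6: R0=0xe0 R1=0x4d R2=0x4f R3=0x2e R4=0xfe  N=0 Z=0
after  7: R0=0xe0 R1=0x4d R2=0x4f R3=0x2e R4=0x2c  N=0 Z=0
after  8: R0=0xe0 R1=0x4d R2=0x0c R3=0x2e R4=0x2c  N=0 Z=0
after  9: R0=0xe0 R1=0x4d R2=0x0c R3=0x2e R4=0x7b  N=0 Z=0
after 10: R0=0xe0 R1=0x4d R2=0x0c R3=0x87 R4=0x7b  N=1 Z=0
after 11: R0=0xe0 R1=0x77 R2=0x0c R3=0x87 R4=0x7b  N=0 Z=0
-- IRQ taken; context saved, return-PC = 12 --

SAVED = 0x7b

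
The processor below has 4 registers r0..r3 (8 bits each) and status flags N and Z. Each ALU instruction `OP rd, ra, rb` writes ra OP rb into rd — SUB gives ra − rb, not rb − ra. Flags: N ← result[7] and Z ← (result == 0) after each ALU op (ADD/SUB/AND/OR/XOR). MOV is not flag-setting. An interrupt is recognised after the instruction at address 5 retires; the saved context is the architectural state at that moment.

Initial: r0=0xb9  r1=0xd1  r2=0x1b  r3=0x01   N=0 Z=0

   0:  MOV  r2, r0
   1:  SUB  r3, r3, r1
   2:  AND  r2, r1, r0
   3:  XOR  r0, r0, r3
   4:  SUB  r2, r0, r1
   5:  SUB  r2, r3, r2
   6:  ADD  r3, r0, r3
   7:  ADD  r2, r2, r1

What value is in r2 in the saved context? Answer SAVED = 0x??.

SAVED = 0x78

after  0: r0=0xb9 r1=0xd1 r2=0xb9 r3=0x01  N=0 Z=0
after  1: r0=0xb9 r1=0xd1 r2=0xb9 r3=0x30  N=0 Z=0
after  2: r0=0xb9 r1=0xd1 r2=0x91 r3=0x30  N=1 Z=0
after  3: r0=0x89 r1=0xd1 r2=0x91 r3=0x30  N=1 Z=0
after  4: r0=0x89 r1=0xd1 r2=0xb8 r3=0x30  N=1 Z=0
after  5: r0=0x89 r1=0xd1 r2=0x78 r3=0x30  N=0 Z=0
-- IRQ taken; context saved, return-PC = 6 --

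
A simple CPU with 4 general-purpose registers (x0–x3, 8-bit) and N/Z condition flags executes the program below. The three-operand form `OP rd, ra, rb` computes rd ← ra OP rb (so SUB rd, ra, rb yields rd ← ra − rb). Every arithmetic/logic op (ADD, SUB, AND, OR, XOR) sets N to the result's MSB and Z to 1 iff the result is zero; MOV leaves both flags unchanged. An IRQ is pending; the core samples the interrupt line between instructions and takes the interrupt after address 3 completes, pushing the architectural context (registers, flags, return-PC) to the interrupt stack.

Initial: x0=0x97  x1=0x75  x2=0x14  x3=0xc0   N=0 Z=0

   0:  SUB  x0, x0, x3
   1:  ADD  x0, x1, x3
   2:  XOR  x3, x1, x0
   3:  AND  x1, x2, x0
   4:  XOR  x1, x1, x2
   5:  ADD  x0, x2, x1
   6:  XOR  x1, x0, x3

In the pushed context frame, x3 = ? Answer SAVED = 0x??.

after  0: x0=0xd7 x1=0x75 x2=0x14 x3=0xc0  N=1 Z=0
after  1: x0=0x35 x1=0x75 x2=0x14 x3=0xc0  N=0 Z=0
after  2: x0=0x35 x1=0x75 x2=0x14 x3=0x40  N=0 Z=0
after  3: x0=0x35 x1=0x14 x2=0x14 x3=0x40  N=0 Z=0
-- IRQ taken; context saved, return-PC = 4 --

SAVED = 0x40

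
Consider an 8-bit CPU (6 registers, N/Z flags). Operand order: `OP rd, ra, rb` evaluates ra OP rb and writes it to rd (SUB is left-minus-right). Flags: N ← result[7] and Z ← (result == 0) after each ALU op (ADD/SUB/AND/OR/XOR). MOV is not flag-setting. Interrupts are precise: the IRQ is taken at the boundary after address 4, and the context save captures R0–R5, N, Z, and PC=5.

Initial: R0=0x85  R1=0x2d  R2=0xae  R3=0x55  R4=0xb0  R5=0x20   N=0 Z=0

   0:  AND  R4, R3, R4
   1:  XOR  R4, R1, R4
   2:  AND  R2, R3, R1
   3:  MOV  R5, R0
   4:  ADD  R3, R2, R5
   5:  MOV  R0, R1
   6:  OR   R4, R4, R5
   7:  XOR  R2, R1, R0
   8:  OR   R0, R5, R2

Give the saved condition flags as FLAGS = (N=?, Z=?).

after  0: R0=0x85 R1=0x2d R2=0xae R3=0x55 R4=0x10 R5=0x20  N=0 Z=0
after  1: R0=0x85 R1=0x2d R2=0xae R3=0x55 R4=0x3d R5=0x20  N=0 Z=0
after  2: R0=0x85 R1=0x2d R2=0x05 R3=0x55 R4=0x3d R5=0x20  N=0 Z=0
after  3: R0=0x85 R1=0x2d R2=0x05 R3=0x55 R4=0x3d R5=0x85  N=0 Z=0
after  4: R0=0x85 R1=0x2d R2=0x05 R3=0x8a R4=0x3d R5=0x85  N=1 Z=0
-- IRQ taken; context saved, return-PC = 5 --

FLAGS = (N=1, Z=0)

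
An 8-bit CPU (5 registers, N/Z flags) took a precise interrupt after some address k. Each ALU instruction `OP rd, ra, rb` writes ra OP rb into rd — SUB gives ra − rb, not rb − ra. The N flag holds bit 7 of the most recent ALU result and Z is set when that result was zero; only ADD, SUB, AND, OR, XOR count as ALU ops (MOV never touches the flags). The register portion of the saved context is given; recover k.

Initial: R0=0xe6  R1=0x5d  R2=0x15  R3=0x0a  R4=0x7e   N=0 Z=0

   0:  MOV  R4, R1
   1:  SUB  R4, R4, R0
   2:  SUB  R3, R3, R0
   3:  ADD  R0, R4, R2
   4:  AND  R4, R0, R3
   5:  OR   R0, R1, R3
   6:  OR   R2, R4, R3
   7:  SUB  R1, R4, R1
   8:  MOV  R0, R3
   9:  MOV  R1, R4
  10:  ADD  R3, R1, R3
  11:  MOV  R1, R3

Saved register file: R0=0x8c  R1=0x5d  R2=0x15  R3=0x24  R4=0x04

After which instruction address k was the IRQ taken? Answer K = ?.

after  0: R0=0xe6 R1=0x5d R2=0x15 R3=0x0a R4=0x5d  N=0 Z=0
after  1: R0=0xe6 R1=0x5d R2=0x15 R3=0x0a R4=0x77  N=0 Z=0
after  2: R0=0xe6 R1=0x5d R2=0x15 R3=0x24 R4=0x77  N=0 Z=0
after  3: R0=0x8c R1=0x5d R2=0x15 R3=0x24 R4=0x77  N=1 Z=0
after  4: R0=0x8c R1=0x5d R2=0x15 R3=0x24 R4=0x04  N=0 Z=0
-- IRQ taken; context saved, return-PC = 5 --

K = 4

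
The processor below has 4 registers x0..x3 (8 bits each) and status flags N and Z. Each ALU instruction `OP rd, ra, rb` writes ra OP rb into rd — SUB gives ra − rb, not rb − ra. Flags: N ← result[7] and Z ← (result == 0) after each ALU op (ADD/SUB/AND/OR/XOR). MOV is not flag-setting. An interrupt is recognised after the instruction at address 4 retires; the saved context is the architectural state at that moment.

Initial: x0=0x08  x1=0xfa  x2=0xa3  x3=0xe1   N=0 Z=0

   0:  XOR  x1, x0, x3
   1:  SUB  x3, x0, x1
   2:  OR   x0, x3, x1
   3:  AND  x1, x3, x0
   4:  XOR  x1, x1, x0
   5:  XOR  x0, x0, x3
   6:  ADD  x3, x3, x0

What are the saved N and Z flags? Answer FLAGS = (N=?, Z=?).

FLAGS = (N=1, Z=0)

after  0: x0=0x08 x1=0xe9 x2=0xa3 x3=0xe1  N=1 Z=0
after  1: x0=0x08 x1=0xe9 x2=0xa3 x3=0x1f  N=0 Z=0
after  2: x0=0xff x1=0xe9 x2=0xa3 x3=0x1f  N=1 Z=0
after  3: x0=0xff x1=0x1f x2=0xa3 x3=0x1f  N=0 Z=0
after  4: x0=0xff x1=0xe0 x2=0xa3 x3=0x1f  N=1 Z=0
-- IRQ taken; context saved, return-PC = 5 --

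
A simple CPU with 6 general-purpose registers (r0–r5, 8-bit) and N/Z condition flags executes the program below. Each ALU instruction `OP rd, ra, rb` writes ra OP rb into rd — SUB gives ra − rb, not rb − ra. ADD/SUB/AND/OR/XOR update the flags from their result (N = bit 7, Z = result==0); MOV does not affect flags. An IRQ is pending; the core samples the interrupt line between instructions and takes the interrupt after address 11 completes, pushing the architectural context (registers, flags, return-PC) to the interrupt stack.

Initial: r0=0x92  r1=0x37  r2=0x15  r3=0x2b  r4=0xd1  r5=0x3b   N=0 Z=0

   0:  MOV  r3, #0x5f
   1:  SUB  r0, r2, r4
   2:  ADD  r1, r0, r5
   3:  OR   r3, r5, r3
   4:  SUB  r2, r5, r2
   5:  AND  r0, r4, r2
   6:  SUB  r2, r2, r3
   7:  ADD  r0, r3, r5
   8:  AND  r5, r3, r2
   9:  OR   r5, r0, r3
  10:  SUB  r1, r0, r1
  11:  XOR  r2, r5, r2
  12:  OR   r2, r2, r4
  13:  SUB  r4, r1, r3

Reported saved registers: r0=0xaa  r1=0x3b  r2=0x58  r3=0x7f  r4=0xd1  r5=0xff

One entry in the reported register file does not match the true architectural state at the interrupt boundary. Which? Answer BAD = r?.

BAD = r0

after  0: r0=0x92 r1=0x37 r2=0x15 r3=0x5f r4=0xd1 r5=0x3b  N=0 Z=0
after  1: r0=0x44 r1=0x37 r2=0x15 r3=0x5f r4=0xd1 r5=0x3b  N=0 Z=0
after  2: r0=0x44 r1=0x7f r2=0x15 r3=0x5f r4=0xd1 r5=0x3b  N=0 Z=0
after  3: r0=0x44 r1=0x7f r2=0x15 r3=0x7f r4=0xd1 r5=0x3b  N=0 Z=0
after  4: r0=0x44 r1=0x7f r2=0x26 r3=0x7f r4=0xd1 r5=0x3b  N=0 Z=0
after  5: r0=0x00 r1=0x7f r2=0x26 r3=0x7f r4=0xd1 r5=0x3b  N=0 Z=1
after  6: r0=0x00 r1=0x7f r2=0xa7 r3=0x7f r4=0xd1 r5=0x3b  N=1 Z=0
after  7: r0=0xba r1=0x7f r2=0xa7 r3=0x7f r4=0xd1 r5=0x3b  N=1 Z=0
after  8: r0=0xba r1=0x7f r2=0xa7 r3=0x7f r4=0xd1 r5=0x27  N=0 Z=0
after  9: r0=0xba r1=0x7f r2=0xa7 r3=0x7f r4=0xd1 r5=0xff  N=1 Z=0
after 10: r0=0xba r1=0x3b r2=0xa7 r3=0x7f r4=0xd1 r5=0xff  N=0 Z=0
after 11: r0=0xba r1=0x3b r2=0x58 r3=0x7f r4=0xd1 r5=0xff  N=0 Z=0
-- IRQ taken; context saved, return-PC = 12 --
mismatch: r0: reported 0xaa vs actual 0xba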